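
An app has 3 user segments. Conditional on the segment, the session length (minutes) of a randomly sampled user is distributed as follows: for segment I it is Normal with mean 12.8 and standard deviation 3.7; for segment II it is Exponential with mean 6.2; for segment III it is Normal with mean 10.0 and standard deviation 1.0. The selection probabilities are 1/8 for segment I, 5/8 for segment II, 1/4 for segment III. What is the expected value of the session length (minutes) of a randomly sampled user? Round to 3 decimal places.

7.975

Component means — I: 12.8; II: 6.2; III: 10.
E[X] = 0.125·12.8 + 0.625·6.2 + 0.25·10 = 7.975.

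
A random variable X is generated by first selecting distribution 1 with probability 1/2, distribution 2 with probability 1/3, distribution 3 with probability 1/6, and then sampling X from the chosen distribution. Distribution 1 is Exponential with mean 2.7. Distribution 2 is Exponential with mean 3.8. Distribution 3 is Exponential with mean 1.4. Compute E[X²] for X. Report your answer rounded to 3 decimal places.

17.570

For each component E[X²] = Var + (mean)², giving 1: 14.58; 2: 28.88; 3: 3.92.
Overall E[X²] = 0.5·14.58 + 0.333333·28.88 + 0.166667·3.92 = 17.57.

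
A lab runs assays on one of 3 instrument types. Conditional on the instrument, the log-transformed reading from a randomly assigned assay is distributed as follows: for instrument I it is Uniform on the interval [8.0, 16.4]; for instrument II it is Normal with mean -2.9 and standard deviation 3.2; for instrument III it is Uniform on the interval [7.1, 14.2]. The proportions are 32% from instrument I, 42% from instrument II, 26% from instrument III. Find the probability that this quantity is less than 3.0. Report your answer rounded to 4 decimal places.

0.4063

Conditional on each instrument, P(X < 3.0): I: 0; II: 0.96739; III: 0.
By total probability, P(X < 3.0) = 0.32·0 + 0.42·0.96739 + 0.26·0 = 0.406304.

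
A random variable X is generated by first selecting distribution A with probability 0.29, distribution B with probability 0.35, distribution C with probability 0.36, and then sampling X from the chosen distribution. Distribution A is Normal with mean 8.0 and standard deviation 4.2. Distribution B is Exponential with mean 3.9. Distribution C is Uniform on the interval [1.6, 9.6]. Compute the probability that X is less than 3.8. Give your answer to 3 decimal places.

Conditional on each component, P(X < 3.8): A: 0.158655; B: 0.622566; C: 0.275.
By total probability, P(X < 3.8) = 0.29·0.158655 + 0.35·0.622566 + 0.36·0.275 = 0.362908.

0.363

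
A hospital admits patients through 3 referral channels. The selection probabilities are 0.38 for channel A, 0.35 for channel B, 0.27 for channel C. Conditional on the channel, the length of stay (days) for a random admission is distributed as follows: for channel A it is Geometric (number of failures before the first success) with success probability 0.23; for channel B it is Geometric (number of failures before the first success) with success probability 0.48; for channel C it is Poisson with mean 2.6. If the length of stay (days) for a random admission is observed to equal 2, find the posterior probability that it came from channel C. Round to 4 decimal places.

0.4107

Likelihoods P(X=2 | ·): A: 0.136367; B: 0.129792; C: 0.251045.
Posterior ∝ prior × likelihood. Numerator for C: 0.27·0.251045 = 0.0677821.
Normalizing constant: 0.38·0.136367 + 0.35·0.129792 + 0.27·0.251045 = 0.165029.
P(C | observation) = 0.0677821 / 0.165029 = 0.410729.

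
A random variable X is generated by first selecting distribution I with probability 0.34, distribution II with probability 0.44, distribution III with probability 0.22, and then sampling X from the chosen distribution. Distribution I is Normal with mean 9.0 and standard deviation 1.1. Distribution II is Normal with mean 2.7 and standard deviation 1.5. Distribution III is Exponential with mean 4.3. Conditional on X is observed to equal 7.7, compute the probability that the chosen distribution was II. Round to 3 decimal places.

0.006

Likelihoods f(7.7 | ·): I: 0.180397; II: 0.00102819; III: 0.0388009.
Posterior ∝ prior × likelihood. Numerator for II: 0.44·0.00102819 = 0.000452402.
Normalizing constant: 0.34·0.180397 + 0.44·0.00102819 + 0.22·0.0388009 = 0.0703235.
P(II | observation) = 0.000452402 / 0.0703235 = 0.00643315.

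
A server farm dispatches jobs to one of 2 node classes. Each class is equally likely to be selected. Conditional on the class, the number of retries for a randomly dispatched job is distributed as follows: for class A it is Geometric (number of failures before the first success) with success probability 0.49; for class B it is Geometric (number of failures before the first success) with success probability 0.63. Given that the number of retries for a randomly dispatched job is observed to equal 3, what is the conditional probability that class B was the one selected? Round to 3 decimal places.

0.329

Likelihoods P(X=3 | ·): A: 0.064999; B: 0.0319114.
Posterior ∝ prior × likelihood. Numerator for B: 0.5·0.0319114 = 0.0159557.
Normalizing constant: 0.5·0.064999 + 0.5·0.0319114 = 0.0484552.
P(B | observation) = 0.0159557 / 0.0484552 = 0.329288.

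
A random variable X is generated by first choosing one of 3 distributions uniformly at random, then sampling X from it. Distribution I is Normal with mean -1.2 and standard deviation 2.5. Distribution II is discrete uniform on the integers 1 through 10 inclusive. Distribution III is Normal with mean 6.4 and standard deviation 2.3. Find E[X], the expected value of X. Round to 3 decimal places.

Component means — I: -1.2; II: 5.5; III: 6.4.
E[X] = 0.333333·-1.2 + 0.333333·5.5 + 0.333333·6.4 = 3.56667.

3.567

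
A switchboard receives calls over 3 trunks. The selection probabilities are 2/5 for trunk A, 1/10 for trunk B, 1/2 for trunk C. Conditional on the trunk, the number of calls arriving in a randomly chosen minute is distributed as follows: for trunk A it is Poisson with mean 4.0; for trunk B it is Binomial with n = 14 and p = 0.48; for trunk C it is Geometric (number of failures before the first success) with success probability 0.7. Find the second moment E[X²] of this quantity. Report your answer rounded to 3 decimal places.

For each component E[X²] = Var + (mean)², giving A: 20; B: 48.6528; C: 0.795918.
Overall E[X²] = 0.4·20 + 0.1·48.6528 + 0.5·0.795918 = 13.2632.

13.263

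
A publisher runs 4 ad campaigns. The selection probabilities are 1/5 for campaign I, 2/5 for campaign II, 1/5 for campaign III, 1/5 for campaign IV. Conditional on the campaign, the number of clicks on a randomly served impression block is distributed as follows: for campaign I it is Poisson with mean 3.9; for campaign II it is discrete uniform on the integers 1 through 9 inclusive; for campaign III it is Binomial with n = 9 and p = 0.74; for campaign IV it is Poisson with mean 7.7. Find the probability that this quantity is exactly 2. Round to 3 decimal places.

0.078

Conditional on each campaign, P(X = 2): I: 0.15394; II: 0.111111; III: 0.00158336; IV: 0.0134241.
By total probability, P(X = 2) = 0.2·0.15394 + 0.4·0.111111 + 0.2·0.00158336 + 0.2·0.0134241 = 0.0782339.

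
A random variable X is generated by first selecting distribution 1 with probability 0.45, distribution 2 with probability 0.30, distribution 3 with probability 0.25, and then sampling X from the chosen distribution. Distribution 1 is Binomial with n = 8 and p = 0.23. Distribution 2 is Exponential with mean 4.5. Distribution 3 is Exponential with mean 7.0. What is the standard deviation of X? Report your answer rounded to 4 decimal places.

4.8355

Per component, 1: μ=1.84, E[X²]=4.8024; 2: μ=4.5, E[X²]=40.5; 3: μ=7, E[X²]=98.
E[X] = 0.45·1.84 + 0.3·4.5 + 0.25·7 = 3.928.
E[X²] = 0.45·4.8024 + 0.3·40.5 + 0.25·98 = 38.8111.
Var(X) = E[X²] − (E[X])² = 38.8111 − 15.4292 = 23.3819.
SD(X) = √23.3819 = 4.83548.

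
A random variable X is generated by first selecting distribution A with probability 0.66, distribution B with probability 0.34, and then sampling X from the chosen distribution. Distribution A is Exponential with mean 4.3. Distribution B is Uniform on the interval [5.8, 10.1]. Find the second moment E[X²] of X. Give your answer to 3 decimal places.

For each component E[X²] = Var + (mean)², giving A: 36.98; B: 64.7433.
Overall E[X²] = 0.66·36.98 + 0.34·64.7433 = 46.4195.

46.420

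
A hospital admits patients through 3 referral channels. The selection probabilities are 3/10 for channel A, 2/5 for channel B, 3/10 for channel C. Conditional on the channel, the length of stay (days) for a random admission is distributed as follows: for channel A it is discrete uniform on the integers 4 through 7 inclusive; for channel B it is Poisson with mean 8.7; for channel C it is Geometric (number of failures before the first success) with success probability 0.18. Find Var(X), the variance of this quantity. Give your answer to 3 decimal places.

14.818

Per component, A: μ=5.5, E[X²]=31.5; B: μ=8.7, E[X²]=84.39; C: μ=4.55556, E[X²]=46.0617.
E[X] = 0.3·5.5 + 0.4·8.7 + 0.3·4.55556 = 6.49667.
E[X²] = 0.3·31.5 + 0.4·84.39 + 0.3·46.0617 = 57.0245.
Var(X) = E[X²] − (E[X])² = 57.0245 − 42.2067 = 14.8178.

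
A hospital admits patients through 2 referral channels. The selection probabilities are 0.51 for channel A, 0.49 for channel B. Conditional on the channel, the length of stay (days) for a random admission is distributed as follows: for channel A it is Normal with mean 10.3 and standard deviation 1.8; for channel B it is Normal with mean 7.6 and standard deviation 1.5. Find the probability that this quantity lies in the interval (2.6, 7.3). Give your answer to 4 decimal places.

Conditional on each channel, P(2.6 < X < 7.3): A: 0.0477809; B: 0.420311.
By total probability, P(2.6 < X < 7.3) = 0.51·0.0477809 + 0.49·0.420311 = 0.230321.

0.2303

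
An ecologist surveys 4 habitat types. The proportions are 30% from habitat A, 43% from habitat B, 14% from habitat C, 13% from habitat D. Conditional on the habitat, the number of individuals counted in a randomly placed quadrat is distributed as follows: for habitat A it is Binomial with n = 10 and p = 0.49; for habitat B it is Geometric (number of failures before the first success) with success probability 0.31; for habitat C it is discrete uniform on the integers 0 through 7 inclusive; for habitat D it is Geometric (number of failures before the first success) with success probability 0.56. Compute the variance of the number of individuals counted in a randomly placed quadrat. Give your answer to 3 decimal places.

6.767

Per component, A: μ=4.9, E[X²]=26.509; B: μ=2.22581, E[X²]=12.1342; C: μ=3.5, E[X²]=17.5; D: μ=0.785714, E[X²]=2.02041.
E[X] = 0.3·4.9 + 0.43·2.22581 + 0.14·3.5 + 0.13·0.785714 = 3.01924.
E[X²] = 0.3·26.509 + 0.43·12.1342 + 0.14·17.5 + 0.13·2.02041 = 15.8831.
Var(X) = E[X²] − (E[X])² = 15.8831 − 9.11581 = 6.76727.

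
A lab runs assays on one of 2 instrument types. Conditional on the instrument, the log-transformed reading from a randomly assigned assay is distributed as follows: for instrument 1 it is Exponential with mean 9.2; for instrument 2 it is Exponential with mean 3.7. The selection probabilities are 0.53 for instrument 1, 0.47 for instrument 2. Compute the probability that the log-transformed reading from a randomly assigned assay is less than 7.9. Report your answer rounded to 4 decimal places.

0.7199

Conditional on each instrument, P(X < 7.9): 1: 0.576286; 2: 0.881771.
By total probability, P(X < 7.9) = 0.53·0.576286 + 0.47·0.881771 = 0.719864.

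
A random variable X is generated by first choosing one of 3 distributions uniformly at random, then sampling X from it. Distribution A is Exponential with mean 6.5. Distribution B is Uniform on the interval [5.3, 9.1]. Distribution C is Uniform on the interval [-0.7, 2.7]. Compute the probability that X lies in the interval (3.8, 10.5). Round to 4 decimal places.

0.4528

Conditional on each component, P(3.8 < X < 10.5): A: 0.358506; B: 1; C: 0.
By total probability, P(3.8 < X < 10.5) = 0.333333·0.358506 + 0.333333·1 + 0.333333·0 = 0.452835.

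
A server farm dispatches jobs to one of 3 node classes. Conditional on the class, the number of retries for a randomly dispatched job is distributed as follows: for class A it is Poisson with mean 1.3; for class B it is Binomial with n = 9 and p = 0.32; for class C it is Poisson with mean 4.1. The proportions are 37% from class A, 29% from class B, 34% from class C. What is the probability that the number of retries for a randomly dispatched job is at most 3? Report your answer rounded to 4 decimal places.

Conditional on each class, P(X ≤ 3): A: 0.956905; B: 0.68272; C: 0.414182.
By total probability, P(X ≤ 3) = 0.37·0.956905 + 0.29·0.68272 + 0.34·0.414182 = 0.692865.

0.6929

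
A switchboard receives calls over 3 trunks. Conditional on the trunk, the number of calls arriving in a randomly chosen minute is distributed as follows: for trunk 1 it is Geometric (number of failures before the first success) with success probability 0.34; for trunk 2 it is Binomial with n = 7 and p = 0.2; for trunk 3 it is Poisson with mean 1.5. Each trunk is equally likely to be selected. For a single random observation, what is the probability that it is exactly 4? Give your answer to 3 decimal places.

Conditional on each trunk, P(X = 4): 1: 0.0645141; 2: 0.028672; 3: 0.0470665.
By total probability, P(X = 4) = 0.333333·0.0645141 + 0.333333·0.028672 + 0.333333·0.0470665 = 0.0467509.

0.047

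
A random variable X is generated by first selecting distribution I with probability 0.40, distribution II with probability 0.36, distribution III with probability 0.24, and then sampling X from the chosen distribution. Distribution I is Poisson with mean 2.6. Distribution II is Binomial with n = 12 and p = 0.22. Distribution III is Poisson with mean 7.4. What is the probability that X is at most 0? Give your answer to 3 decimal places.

0.048

Conditional on each component, P(X ≤ 0): I: 0.0742736; II: 0.0507149; III: 0.000611253.
By total probability, P(X ≤ 0) = 0.4·0.0742736 + 0.36·0.0507149 + 0.24·0.000611253 = 0.0481135.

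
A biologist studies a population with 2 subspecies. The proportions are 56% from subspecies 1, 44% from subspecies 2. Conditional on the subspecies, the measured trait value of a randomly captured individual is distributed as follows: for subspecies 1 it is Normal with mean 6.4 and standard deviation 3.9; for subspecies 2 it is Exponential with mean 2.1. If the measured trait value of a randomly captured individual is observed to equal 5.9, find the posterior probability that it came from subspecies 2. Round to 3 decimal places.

0.182

Likelihoods f(5.9 | ·): 1: 0.101456; 2: 0.0286827.
Posterior ∝ prior × likelihood. Numerator for 2: 0.44·0.0286827 = 0.0126204.
Normalizing constant: 0.56·0.101456 + 0.44·0.0286827 = 0.0694356.
P(2 | observation) = 0.0126204 / 0.0694356 = 0.181757.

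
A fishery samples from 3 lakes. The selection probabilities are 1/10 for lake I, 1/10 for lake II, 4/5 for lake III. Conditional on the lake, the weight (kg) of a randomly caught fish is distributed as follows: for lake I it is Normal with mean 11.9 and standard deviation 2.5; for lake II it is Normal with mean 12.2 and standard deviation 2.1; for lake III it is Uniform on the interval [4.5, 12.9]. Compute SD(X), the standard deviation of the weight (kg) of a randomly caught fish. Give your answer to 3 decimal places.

Per component, I: μ=11.9, E[X²]=147.86; II: μ=12.2, E[X²]=153.25; III: μ=8.7, E[X²]=81.57.
E[X] = 0.1·11.9 + 0.1·12.2 + 0.8·8.7 = 9.37.
E[X²] = 0.1·147.86 + 0.1·153.25 + 0.8·81.57 = 95.367.
Var(X) = E[X²] − (E[X])² = 95.367 − 87.7969 = 7.5701.
SD(X) = √7.5701 = 2.75138.

2.751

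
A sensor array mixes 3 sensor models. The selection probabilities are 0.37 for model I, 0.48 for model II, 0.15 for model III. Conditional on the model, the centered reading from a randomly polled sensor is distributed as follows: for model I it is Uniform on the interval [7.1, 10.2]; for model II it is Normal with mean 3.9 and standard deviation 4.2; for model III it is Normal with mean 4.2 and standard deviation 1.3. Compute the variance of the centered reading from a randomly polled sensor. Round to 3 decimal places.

14.130

Per component, I: μ=8.65, E[X²]=75.6233; II: μ=3.9, E[X²]=32.85; III: μ=4.2, E[X²]=19.33.
E[X] = 0.37·8.65 + 0.48·3.9 + 0.15·4.2 = 5.7025.
E[X²] = 0.37·75.6233 + 0.48·32.85 + 0.15·19.33 = 46.6481.
Var(X) = E[X²] − (E[X])² = 46.6481 − 32.5185 = 14.1296.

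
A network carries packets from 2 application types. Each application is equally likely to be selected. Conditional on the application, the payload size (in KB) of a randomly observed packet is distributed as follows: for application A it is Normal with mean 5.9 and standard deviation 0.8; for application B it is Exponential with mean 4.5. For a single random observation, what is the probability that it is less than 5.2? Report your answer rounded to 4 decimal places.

0.4380

Conditional on each application, P(X < 5.2): A: 0.190787; B: 0.685117.
By total probability, P(X < 5.2) = 0.5·0.190787 + 0.5·0.685117 = 0.437952.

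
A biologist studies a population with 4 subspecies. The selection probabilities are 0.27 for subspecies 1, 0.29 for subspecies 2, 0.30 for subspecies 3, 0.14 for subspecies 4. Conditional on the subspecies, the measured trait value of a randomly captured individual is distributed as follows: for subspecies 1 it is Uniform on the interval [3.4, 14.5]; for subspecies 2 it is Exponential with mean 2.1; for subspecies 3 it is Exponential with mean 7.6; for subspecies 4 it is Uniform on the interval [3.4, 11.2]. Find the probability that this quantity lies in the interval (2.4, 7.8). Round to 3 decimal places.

0.383

Conditional on each subspecies, P(2.4 < X < 7.8): 1: 0.396396; 2: 0.294534; 3: 0.370888; 4: 0.564103.
By total probability, P(2.4 < X < 7.8) = 0.27·0.396396 + 0.29·0.294534 + 0.3·0.370888 + 0.14·0.564103 = 0.382683.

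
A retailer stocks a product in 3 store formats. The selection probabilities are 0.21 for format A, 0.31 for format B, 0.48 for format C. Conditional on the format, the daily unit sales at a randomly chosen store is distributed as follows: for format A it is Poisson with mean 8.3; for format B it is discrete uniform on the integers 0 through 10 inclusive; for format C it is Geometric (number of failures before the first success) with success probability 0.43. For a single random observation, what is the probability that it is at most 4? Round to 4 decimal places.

Conditional on each format, P(X ≤ 4): A: 0.0836969; B: 0.454545; C: 0.939831.
By total probability, P(X ≤ 4) = 0.21·0.0836969 + 0.31·0.454545 + 0.48·0.939831 = 0.609604.

0.6096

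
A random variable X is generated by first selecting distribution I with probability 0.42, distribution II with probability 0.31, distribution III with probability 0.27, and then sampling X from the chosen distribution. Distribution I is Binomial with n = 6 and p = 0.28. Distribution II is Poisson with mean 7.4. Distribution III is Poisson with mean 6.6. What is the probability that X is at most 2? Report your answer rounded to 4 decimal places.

0.3453

Conditional on each component, P(X ≤ 2): I: 0.780417; II: 0.0218706; III: 0.0399676.
By total probability, P(X ≤ 2) = 0.42·0.780417 + 0.31·0.0218706 + 0.27·0.0399676 = 0.345346.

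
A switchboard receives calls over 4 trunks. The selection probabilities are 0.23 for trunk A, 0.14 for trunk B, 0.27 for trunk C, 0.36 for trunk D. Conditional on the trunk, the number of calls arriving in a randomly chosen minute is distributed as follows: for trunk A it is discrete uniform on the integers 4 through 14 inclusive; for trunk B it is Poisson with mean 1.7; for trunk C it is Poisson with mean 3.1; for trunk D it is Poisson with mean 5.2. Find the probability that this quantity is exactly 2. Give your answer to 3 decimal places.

0.122

Conditional on each trunk, P(X = 2): A: 0; B: 0.263978; C: 0.216461; D: 0.074584.
By total probability, P(X = 2) = 0.23·0 + 0.14·0.263978 + 0.27·0.216461 + 0.36·0.074584 = 0.122252.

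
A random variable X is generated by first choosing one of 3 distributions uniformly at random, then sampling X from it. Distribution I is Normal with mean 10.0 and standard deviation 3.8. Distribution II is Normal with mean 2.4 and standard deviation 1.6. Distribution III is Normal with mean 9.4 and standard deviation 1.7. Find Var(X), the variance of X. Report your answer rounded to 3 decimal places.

18.532

Per component, I: μ=10, E[X²]=114.44; II: μ=2.4, E[X²]=8.32; III: μ=9.4, E[X²]=91.25.
E[X] = 0.333333·10 + 0.333333·2.4 + 0.333333·9.4 = 7.26667.
E[X²] = 0.333333·114.44 + 0.333333·8.32 + 0.333333·91.25 = 71.3367.
Var(X) = E[X²] − (E[X])² = 71.3367 − 52.8044 = 18.5322.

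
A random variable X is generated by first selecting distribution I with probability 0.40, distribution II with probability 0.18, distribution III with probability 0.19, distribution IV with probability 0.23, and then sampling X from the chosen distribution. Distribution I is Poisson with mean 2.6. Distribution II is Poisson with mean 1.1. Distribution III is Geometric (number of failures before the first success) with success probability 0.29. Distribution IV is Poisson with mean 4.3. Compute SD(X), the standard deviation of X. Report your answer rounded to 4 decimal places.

Per component, I: μ=2.6, E[X²]=9.36; II: μ=1.1, E[X²]=2.31; III: μ=2.44828, E[X²]=14.4364; IV: μ=4.3, E[X²]=22.79.
E[X] = 0.4·2.6 + 0.18·1.1 + 0.19·2.44828 + 0.23·4.3 = 2.69217.
E[X²] = 0.4·9.36 + 0.18·2.31 + 0.19·14.4364 + 0.23·22.79 = 12.1444.
Var(X) = E[X²] − (E[X])² = 12.1444 − 7.24779 = 4.89662.
SD(X) = √4.89662 = 2.21283.

2.2128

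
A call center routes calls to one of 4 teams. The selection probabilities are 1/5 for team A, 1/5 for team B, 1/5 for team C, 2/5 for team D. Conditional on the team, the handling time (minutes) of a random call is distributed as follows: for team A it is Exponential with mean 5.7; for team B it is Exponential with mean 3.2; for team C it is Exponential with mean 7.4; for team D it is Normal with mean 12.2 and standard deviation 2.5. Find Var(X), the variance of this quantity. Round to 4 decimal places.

Per component, A: μ=5.7, E[X²]=64.98; B: μ=3.2, E[X²]=20.48; C: μ=7.4, E[X²]=109.52; D: μ=12.2, E[X²]=155.09.
E[X] = 0.2·5.7 + 0.2·3.2 + 0.2·7.4 + 0.4·12.2 = 8.14.
E[X²] = 0.2·64.98 + 0.2·20.48 + 0.2·109.52 + 0.4·155.09 = 101.032.
Var(X) = E[X²] − (E[X])² = 101.032 − 66.2596 = 34.7724.

34.7724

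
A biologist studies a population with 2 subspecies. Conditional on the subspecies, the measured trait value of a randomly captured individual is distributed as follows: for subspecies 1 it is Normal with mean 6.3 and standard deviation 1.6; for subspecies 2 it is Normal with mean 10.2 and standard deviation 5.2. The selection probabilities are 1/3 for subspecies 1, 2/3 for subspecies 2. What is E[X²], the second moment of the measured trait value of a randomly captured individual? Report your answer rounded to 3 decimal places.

For each component E[X²] = Var + (mean)², giving 1: 42.25; 2: 131.08.
Overall E[X²] = 0.333333·42.25 + 0.666667·131.08 = 101.47.

101.470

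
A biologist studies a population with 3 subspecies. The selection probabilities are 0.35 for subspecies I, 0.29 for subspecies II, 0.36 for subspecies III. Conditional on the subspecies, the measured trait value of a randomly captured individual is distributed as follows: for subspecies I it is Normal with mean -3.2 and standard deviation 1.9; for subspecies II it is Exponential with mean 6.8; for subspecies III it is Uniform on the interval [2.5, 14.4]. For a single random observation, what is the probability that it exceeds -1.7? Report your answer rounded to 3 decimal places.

0.725

Conditional on each subspecies, P(X > -1.7): I: 0.214918; II: 1; III: 1.
By total probability, P(X > -1.7) = 0.35·0.214918 + 0.29·1 + 0.36·1 = 0.725221.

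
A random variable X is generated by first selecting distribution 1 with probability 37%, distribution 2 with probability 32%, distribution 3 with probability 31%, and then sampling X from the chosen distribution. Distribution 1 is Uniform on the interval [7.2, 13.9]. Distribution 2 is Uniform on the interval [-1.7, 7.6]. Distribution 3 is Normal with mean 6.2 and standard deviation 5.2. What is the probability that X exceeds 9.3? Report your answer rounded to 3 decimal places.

Conditional on each component, P(X > 9.3): 1: 0.686567; 2: 0; 3: 0.275536.
By total probability, P(X > 9.3) = 0.37·0.686567 + 0.32·0 + 0.31·0.275536 = 0.339446.

0.339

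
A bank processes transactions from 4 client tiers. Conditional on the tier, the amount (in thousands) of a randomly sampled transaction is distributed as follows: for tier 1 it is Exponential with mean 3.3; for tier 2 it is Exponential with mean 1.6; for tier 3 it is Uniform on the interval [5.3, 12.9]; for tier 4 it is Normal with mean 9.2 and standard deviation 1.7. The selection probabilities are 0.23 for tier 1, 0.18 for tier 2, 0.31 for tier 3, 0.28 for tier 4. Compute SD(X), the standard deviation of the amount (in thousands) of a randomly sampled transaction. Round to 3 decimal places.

4.010

Per component, 1: μ=3.3, E[X²]=21.78; 2: μ=1.6, E[X²]=5.12; 3: μ=9.1, E[X²]=87.6233; 4: μ=9.2, E[X²]=87.53.
E[X] = 0.23·3.3 + 0.18·1.6 + 0.31·9.1 + 0.28·9.2 = 6.444.
E[X²] = 0.23·21.78 + 0.18·5.12 + 0.31·87.6233 + 0.28·87.53 = 57.6026.
Var(X) = E[X²] − (E[X])² = 57.6026 − 41.5251 = 16.0775.
SD(X) = √16.0775 = 4.00968.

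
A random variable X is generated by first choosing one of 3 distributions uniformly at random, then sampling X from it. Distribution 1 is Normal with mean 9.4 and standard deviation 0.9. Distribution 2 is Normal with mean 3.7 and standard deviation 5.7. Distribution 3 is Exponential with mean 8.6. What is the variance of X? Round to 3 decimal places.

Per component, 1: μ=9.4, E[X²]=89.17; 2: μ=3.7, E[X²]=46.18; 3: μ=8.6, E[X²]=147.92.
E[X] = 0.333333·9.4 + 0.333333·3.7 + 0.333333·8.6 = 7.23333.
E[X²] = 0.333333·89.17 + 0.333333·46.18 + 0.333333·147.92 = 94.4233.
Var(X) = E[X²] − (E[X])² = 94.4233 − 52.3211 = 42.1022.

42.102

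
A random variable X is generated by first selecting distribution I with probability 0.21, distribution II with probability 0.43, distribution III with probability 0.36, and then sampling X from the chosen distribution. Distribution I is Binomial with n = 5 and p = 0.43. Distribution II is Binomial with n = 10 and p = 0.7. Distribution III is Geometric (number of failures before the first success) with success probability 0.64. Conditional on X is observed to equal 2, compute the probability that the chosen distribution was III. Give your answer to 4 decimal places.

0.2916

Likelihoods P(X=2 | ·): I: 0.342422; II: 0.0014467; III: 0.082944.
Posterior ∝ prior × likelihood. Numerator for III: 0.36·0.082944 = 0.0298598.
Normalizing constant: 0.21·0.342422 + 0.43·0.0014467 + 0.36·0.082944 = 0.102391.
P(III | observation) = 0.0298598 / 0.102391 = 0.291627.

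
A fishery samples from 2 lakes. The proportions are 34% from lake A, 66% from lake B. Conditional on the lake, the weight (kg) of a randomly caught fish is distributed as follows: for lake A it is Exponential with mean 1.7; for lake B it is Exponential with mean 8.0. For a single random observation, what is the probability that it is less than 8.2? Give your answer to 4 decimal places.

Conditional on each lake, P(X < 8.2): A: 0.991962; B: 0.641204.
By total probability, P(X < 8.2) = 0.34·0.991962 + 0.66·0.641204 = 0.760461.

0.7605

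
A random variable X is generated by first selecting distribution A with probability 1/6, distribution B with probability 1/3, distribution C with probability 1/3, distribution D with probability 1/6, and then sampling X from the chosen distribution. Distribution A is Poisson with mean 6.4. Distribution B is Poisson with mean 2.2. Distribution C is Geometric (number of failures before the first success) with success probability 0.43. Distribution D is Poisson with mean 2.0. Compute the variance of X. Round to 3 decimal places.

Per component, A: μ=6.4, E[X²]=47.36; B: μ=2.2, E[X²]=7.04; C: μ=1.32558, E[X²]=4.83991; D: μ=2, E[X²]=6.
E[X] = 0.166667·6.4 + 0.333333·2.2 + 0.333333·1.32558 + 0.166667·2 = 2.57519.
E[X²] = 0.166667·47.36 + 0.333333·7.04 + 0.333333·4.83991 + 0.166667·6 = 12.8533.
Var(X) = E[X²] − (E[X])² = 12.8533 − 6.63162 = 6.22168.

6.222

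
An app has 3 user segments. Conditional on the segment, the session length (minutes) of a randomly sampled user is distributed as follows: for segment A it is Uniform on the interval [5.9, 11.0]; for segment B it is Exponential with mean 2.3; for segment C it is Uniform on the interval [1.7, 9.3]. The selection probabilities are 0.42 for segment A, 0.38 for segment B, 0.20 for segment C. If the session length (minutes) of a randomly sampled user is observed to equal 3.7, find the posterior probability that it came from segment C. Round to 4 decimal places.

Likelihoods f(3.7 | ·): A: 0; B: 0.0870211; C: 0.131579.
Posterior ∝ prior × likelihood. Numerator for C: 0.2·0.131579 = 0.0263158.
Normalizing constant: 0.42·0 + 0.38·0.0870211 + 0.2·0.131579 = 0.0593838.
P(C | observation) = 0.0263158 / 0.0593838 = 0.443148.

0.4431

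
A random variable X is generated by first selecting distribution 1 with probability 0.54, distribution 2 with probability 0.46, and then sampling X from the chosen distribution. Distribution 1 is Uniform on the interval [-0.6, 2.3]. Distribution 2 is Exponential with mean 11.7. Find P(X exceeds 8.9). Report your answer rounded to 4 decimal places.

Conditional on each component, P(X > 8.9): 1: 0; 2: 0.467347.
By total probability, P(X > 8.9) = 0.54·0 + 0.46·0.467347 = 0.21498.

0.2150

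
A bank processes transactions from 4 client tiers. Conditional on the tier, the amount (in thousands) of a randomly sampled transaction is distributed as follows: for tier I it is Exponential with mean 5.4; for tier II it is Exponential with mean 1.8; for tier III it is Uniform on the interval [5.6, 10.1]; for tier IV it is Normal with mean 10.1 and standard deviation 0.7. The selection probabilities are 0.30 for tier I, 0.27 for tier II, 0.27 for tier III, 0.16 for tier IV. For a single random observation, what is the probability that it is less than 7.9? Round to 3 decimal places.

Conditional on each tier, P(X < 7.9): I: 0.768451; II: 0.987585; III: 0.511111; IV: 0.000836537.
By total probability, P(X < 7.9) = 0.3·0.768451 + 0.27·0.987585 + 0.27·0.511111 + 0.16·0.000836537 = 0.635317.

0.635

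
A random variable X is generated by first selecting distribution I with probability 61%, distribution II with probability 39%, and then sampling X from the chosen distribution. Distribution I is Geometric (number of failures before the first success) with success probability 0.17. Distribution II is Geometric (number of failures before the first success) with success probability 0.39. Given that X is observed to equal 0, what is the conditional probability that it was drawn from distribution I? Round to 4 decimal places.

0.4054

Likelihoods P(X=0 | ·): I: 0.17; II: 0.39.
Posterior ∝ prior × likelihood. Numerator for I: 0.61·0.17 = 0.1037.
Normalizing constant: 0.61·0.17 + 0.39·0.39 = 0.2558.
P(I | observation) = 0.1037 / 0.2558 = 0.405395.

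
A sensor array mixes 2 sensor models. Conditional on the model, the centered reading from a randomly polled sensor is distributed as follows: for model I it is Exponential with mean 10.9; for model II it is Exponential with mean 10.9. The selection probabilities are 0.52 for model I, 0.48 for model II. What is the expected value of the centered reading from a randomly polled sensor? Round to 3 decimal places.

Component means — I: 10.9; II: 10.9.
E[X] = 0.52·10.9 + 0.48·10.9 = 10.9.

10.900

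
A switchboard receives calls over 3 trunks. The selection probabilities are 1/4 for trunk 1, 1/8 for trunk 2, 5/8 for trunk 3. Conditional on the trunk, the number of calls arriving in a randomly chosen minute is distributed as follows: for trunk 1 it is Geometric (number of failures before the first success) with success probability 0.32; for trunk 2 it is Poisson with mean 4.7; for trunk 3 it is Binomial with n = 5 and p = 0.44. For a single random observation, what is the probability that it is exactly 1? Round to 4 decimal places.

0.1950

Conditional on each trunk, P(X = 1): 1: 0.2176; 2: 0.0427478; 3: 0.216359.
By total probability, P(X = 1) = 0.25·0.2176 + 0.125·0.0427478 + 0.625·0.216359 = 0.194968.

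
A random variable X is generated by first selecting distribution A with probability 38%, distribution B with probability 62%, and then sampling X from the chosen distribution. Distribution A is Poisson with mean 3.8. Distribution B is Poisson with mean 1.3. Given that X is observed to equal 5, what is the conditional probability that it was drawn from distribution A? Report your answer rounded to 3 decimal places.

0.915

Likelihoods P(X=5 | ·): A: 0.147713; B: 0.00843243.
Posterior ∝ prior × likelihood. Numerator for A: 0.38·0.147713 = 0.0561308.
Normalizing constant: 0.38·0.147713 + 0.62·0.00843243 = 0.0613589.
P(A | observation) = 0.0561308 / 0.0613589 = 0.914795.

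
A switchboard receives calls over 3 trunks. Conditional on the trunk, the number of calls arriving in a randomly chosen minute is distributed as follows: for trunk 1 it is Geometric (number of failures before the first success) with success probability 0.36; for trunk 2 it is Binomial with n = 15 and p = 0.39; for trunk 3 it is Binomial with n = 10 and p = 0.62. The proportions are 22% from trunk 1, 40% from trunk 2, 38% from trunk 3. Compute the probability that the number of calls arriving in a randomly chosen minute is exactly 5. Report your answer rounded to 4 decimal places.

Conditional on each trunk, P(X = 5): 1: 0.0386547; 2: 0.193275; 3: 0.182927.
By total probability, P(X = 5) = 0.22·0.0386547 + 0.4·0.193275 + 0.38·0.182927 = 0.155326.

0.1553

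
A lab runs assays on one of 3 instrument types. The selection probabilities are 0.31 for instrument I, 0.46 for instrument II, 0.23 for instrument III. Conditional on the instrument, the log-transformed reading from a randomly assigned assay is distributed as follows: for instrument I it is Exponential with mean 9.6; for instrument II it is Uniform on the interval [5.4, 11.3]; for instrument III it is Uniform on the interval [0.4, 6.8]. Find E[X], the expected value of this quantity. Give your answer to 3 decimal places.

Component means — I: 9.6; II: 8.35; III: 3.6.
E[X] = 0.31·9.6 + 0.46·8.35 + 0.23·3.6 = 7.645.

7.645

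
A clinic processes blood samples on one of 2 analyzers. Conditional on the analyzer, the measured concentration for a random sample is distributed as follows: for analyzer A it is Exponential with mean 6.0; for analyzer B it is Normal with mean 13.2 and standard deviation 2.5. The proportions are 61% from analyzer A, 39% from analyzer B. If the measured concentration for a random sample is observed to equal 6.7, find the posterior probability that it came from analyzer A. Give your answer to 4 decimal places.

Likelihoods f(6.7 | ·): A: 0.0545615; B: 0.00543319.
Posterior ∝ prior × likelihood. Numerator for A: 0.61·0.0545615 = 0.0332825.
Normalizing constant: 0.61·0.0545615 + 0.39·0.00543319 = 0.0354015.
P(A | observation) = 0.0332825 / 0.0354015 = 0.940145.

0.9401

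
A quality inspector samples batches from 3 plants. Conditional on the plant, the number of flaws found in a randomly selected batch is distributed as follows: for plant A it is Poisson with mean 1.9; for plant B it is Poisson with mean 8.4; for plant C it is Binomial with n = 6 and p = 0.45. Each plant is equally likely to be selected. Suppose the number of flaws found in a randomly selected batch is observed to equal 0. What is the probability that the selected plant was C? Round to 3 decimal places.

0.156

Likelihoods P(X=0 | ·): A: 0.149569; B: 0.000224867; C: 0.0276806.
Posterior ∝ prior × likelihood. Numerator for C: 0.333333·0.0276806 = 0.00922688.
Normalizing constant: 0.333333·0.149569 + 0.333333·0.000224867 + 0.333333·0.0276806 = 0.059158.
P(C | observation) = 0.00922688 / 0.059158 = 0.15597.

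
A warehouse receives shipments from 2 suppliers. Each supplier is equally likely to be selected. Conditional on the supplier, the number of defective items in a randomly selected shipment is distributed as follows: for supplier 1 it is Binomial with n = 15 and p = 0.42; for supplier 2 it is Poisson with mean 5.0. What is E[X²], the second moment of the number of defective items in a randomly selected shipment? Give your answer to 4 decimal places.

For each component E[X²] = Var + (mean)², giving 1: 43.344; 2: 30.
Overall E[X²] = 0.5·43.344 + 0.5·30 = 36.672.

36.6720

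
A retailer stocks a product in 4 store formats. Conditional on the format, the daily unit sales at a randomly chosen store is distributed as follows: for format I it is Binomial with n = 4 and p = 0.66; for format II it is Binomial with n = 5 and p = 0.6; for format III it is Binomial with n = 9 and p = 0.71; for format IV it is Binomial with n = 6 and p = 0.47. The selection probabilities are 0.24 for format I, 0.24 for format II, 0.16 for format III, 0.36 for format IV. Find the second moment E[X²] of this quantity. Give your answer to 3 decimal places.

For each component E[X²] = Var + (mean)², giving I: 7.8672; II: 10.2; III: 42.6852; IV: 9.447.
Overall E[X²] = 0.24·7.8672 + 0.24·10.2 + 0.16·42.6852 + 0.36·9.447 = 14.5667.

14.567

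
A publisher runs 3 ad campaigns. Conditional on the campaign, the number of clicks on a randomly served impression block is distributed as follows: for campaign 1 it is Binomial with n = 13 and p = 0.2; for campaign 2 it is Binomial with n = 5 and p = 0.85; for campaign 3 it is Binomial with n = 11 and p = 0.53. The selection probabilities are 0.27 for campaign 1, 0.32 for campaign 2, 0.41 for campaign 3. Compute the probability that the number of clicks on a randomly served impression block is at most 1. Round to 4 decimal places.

Conditional on each campaign, P(X ≤ 1): 1: 0.233646; 2: 0.0022275; 3: 0.00331375.
By total probability, P(X ≤ 1) = 0.27·0.233646 + 0.32·0.0022275 + 0.41·0.00331375 = 0.0651559.

0.0652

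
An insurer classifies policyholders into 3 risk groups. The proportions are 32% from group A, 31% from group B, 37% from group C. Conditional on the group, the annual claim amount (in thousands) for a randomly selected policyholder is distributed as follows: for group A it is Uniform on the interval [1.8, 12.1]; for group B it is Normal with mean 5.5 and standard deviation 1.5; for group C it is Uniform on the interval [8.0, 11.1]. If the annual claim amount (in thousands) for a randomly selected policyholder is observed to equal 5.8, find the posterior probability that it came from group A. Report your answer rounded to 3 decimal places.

0.278

Likelihoods f(5.8 | ·): A: 0.0970874; B: 0.260695; C: 0.
Posterior ∝ prior × likelihood. Numerator for A: 0.32·0.0970874 = 0.031068.
Normalizing constant: 0.32·0.0970874 + 0.31·0.260695 + 0.37·0 = 0.111883.
P(A | observation) = 0.031068 / 0.111883 = 0.277681.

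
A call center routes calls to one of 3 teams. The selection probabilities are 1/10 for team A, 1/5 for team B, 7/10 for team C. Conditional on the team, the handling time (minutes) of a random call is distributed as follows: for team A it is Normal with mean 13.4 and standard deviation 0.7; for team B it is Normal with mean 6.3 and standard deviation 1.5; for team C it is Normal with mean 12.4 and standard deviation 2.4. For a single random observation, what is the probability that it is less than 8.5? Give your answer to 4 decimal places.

0.2222

Conditional on each team, P(X < 8.5): A: 1.27981e-12; B: 0.928767; C: 0.0520813.
By total probability, P(X < 8.5) = 0.1·1.27981e-12 + 0.2·0.928767 + 0.7·0.0520813 = 0.22221.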